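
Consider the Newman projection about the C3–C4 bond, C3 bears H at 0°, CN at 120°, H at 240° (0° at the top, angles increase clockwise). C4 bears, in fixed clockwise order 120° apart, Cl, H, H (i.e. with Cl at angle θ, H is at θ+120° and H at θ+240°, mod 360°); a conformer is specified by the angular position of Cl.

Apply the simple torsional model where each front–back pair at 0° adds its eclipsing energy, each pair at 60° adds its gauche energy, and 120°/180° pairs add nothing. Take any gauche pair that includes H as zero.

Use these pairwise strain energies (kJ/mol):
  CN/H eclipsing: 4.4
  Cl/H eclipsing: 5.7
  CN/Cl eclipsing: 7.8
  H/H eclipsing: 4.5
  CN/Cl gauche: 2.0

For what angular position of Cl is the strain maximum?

120°

Cl at 0° is eclipsed. H at 0° is eclipsed with Cl at 0° (5.7); CN at 120° is eclipsed with H at 120° (4.4); H at 240° is eclipsed with H at 240° (4.5). Total 14.6 kJ/mol.
Cl at 60° is staggered. CN at 120° is gauche with Cl at 60° (2.0). Total 2.0 kJ/mol.
Cl at 120° is eclipsed. H at 0° is eclipsed with H at 0° (4.5); CN at 120° is eclipsed with Cl at 120° (7.8); H at 240° is eclipsed with H at 240° (4.5). Total 16.8 kJ/mol.
Cl at 180° is staggered. CN at 120° is gauche with Cl at 180° (2.0). Total 2.0 kJ/mol.
Cl at 240° is eclipsed. H at 0° is eclipsed with H at 0° (4.5); CN at 120° is eclipsed with H at 120° (4.4); H at 240° is eclipsed with Cl at 240° (5.7). Total 14.6 kJ/mol.
Cl at 300° (staggered): no non-H gauche contacts → 0.0 kJ/mol.
The maximum (16.8 kJ/mol) occurs with Cl at 120°.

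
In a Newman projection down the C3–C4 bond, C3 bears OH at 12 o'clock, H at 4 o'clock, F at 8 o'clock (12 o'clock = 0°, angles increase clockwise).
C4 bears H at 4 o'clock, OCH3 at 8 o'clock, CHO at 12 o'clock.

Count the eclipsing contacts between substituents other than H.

Non-H eclipsing pairs: OH(0°)/CHO(0°); F(240°)/OCH3(240°) — 2 interactions.

2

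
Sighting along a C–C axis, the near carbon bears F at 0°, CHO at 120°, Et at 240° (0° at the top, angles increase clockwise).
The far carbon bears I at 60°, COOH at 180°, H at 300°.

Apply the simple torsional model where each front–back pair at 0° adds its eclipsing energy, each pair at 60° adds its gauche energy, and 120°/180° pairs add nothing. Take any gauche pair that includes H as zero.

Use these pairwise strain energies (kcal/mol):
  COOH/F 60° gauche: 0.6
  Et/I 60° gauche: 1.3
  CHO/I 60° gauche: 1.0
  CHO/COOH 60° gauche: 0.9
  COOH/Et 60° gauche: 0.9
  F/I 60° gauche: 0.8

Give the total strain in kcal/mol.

3.6 kcal/mol

This conformer is staggered. F at 0° is gauche with I at 60° (0.8); CHO at 120° is gauche with I at 60° (1.0); CHO at 120° is gauche with COOH at 180° (0.9); Et at 240° is gauche with COOH at 180° (0.9). Total 3.6 kcal/mol.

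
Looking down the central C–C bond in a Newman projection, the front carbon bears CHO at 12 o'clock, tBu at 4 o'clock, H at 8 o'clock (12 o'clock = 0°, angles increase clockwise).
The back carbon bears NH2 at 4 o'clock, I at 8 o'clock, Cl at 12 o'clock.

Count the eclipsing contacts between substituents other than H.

2

Non-H eclipsing pairs: CHO(0°)/Cl(0°); tBu(120°)/NH2(120°) — 2 interactions.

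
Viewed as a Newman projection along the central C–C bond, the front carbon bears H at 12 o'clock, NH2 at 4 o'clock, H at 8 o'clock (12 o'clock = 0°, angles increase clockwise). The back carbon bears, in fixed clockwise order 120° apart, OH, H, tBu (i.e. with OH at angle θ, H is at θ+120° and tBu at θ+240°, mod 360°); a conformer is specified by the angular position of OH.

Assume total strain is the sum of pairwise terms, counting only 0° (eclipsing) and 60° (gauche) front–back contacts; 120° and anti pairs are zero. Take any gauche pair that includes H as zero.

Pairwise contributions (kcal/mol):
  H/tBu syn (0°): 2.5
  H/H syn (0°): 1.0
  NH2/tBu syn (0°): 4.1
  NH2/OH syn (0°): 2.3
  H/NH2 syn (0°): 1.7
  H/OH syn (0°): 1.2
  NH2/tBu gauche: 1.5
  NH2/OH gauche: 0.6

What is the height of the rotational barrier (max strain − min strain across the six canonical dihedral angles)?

OH at 0° (eclipsed): H(0°)/OH(0°) eclipsed 1.2; NH2(120°)/H(120°) eclipsed 1.7; H(240°)/tBu(240°) eclipsed 2.5 → 5.4 kcal/mol.
OH at 60° (staggered): NH2(120°)/OH(60°) gauche 0.6 → 0.6 kcal/mol.
OH at 120° (eclipsed): H(0°)/tBu(0°) eclipsed 2.5; NH2(120°)/OH(120°) eclipsed 2.3; H(240°)/H(240°) eclipsed 1.0 → 5.8 kcal/mol.
OH at 180° (staggered): NH2(120°)/OH(180°) gauche 0.6; NH2(120°)/tBu(60°) gauche 1.5 → 2.1 kcal/mol.
OH at 240° (eclipsed): H(0°)/H(0°) eclipsed 1.0; NH2(120°)/tBu(120°) eclipsed 4.1; H(240°)/OH(240°) eclipsed 1.2 → 6.3 kcal/mol.
OH at 300° (staggered): NH2(120°)/tBu(180°) gauche 1.5 → 1.5 kcal/mol.
Max at 240° (6.3 kcal/mol), min at 60° (0.6 kcal/mol); barrier = 5.7 kcal/mol.

5.7 kcal/mol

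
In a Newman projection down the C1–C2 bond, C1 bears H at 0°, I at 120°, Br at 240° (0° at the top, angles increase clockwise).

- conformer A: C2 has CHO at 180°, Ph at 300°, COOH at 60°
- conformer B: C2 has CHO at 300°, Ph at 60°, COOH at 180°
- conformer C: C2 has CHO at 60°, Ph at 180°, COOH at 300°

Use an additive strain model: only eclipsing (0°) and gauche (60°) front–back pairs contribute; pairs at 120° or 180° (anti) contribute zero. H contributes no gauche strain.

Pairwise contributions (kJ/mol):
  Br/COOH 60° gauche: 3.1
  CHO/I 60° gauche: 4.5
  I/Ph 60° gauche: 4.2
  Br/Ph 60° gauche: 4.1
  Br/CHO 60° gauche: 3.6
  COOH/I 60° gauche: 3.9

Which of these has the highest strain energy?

A (staggered): I–CHO gauche, I–COOH gauche, Br–CHO gauche, Br–Ph gauche; 4.5 + 3.9 + 3.6 + 4.1 = 16.1 kJ/mol.
B (staggered): I–Ph gauche, I–COOH gauche, Br–CHO gauche, Br–COOH gauche; 4.2 + 3.9 + 3.6 + 3.1 = 14.8 kJ/mol.
C (staggered): I–CHO gauche, I–Ph gauche, Br–Ph gauche, Br–COOH gauche; 4.5 + 4.2 + 4.1 + 3.1 = 15.9 kJ/mol.
A has the highest total (16.1 kJ/mol).

A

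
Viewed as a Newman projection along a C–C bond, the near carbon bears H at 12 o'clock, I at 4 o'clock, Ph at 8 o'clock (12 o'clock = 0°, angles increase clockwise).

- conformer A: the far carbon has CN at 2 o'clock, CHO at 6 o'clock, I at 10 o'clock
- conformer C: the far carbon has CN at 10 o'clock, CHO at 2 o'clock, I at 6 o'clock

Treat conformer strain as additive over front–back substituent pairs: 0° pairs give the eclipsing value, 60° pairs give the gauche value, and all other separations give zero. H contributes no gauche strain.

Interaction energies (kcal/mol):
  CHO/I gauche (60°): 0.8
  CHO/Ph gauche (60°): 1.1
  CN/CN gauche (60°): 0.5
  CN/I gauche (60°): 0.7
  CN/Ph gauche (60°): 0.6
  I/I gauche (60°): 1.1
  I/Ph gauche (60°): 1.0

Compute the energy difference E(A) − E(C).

A (staggered): I–CN gauche, I–CHO gauche, Ph–CHO gauche, Ph–I gauche; 0.7 + 0.8 + 1.1 + 1.0 = 3.6 kcal/mol.
C (staggered): I–CHO gauche, I–I gauche, Ph–CN gauche, Ph–I gauche; 0.8 + 1.1 + 0.6 + 1.0 = 3.5 kcal/mol.
E(A) − E(C) = 3.6 − 3.5 = +0.1 kcal/mol.

+0.1 kcal/mol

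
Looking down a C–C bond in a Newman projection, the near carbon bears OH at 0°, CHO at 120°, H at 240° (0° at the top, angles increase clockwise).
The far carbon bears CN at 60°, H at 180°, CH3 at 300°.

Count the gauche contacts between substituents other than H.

Non-H gauche pairs: OH(0°)/CN(60°); OH(0°)/CH3(300°); CHO(120°)/CN(60°) — 3 interactions.

3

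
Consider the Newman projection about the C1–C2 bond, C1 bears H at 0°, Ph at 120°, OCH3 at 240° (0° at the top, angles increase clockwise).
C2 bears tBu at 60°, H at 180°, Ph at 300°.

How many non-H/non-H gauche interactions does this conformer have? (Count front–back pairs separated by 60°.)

2

Non-H gauche pairs: Ph(120°)/tBu(60°); OCH3(240°)/Ph(300°) — 2 interactions.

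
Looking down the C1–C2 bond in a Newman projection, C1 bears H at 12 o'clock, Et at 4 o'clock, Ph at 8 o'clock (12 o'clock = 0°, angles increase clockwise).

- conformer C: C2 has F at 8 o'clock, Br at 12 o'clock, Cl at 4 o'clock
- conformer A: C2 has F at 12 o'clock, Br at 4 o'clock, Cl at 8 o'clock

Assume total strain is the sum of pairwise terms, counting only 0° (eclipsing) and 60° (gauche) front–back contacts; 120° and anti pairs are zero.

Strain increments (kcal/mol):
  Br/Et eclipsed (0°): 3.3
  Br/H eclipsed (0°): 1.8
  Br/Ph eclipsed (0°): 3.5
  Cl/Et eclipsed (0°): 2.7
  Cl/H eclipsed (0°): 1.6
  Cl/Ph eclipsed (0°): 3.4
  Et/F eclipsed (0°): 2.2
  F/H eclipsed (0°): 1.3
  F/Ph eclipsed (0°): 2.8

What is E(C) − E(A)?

C (eclipsed): H(0°)/Br(0°) eclipsed 1.8; Et(120°)/Cl(120°) eclipsed 2.7; Ph(240°)/F(240°) eclipsed 2.8 → 7.3 kcal/mol.
A (eclipsed): H(0°)/F(0°) eclipsed 1.3; Et(120°)/Br(120°) eclipsed 3.3; Ph(240°)/Cl(240°) eclipsed 3.4 → 8.0 kcal/mol.
E(C) − E(A) = 7.3 − 8.0 = -0.7 kcal/mol.

-0.7 kcal/mol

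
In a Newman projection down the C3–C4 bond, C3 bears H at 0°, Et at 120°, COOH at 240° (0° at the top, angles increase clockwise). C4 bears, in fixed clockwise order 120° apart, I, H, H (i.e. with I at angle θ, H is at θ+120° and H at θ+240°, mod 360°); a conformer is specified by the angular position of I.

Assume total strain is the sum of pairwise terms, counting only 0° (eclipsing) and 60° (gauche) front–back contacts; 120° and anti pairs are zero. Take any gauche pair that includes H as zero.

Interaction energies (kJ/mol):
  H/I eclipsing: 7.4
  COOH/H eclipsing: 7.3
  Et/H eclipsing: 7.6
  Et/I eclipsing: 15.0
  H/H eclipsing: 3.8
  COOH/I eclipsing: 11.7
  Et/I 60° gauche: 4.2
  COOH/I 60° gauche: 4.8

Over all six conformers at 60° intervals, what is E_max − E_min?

21.9 kJ/mol

I at 0° (eclipsed): H(0°)/I(0°) eclipsed 7.4; Et(120°)/H(120°) eclipsed 7.6; COOH(240°)/H(240°) eclipsed 7.3 → 22.3 kJ/mol.
I at 60° (staggered): Et(120°)/I(60°) gauche 4.2 → 4.2 kJ/mol.
I at 120° (eclipsed): H(0°)/H(0°) eclipsed 3.8; Et(120°)/I(120°) eclipsed 15.0; COOH(240°)/H(240°) eclipsed 7.3 → 26.1 kJ/mol.
I at 180° (staggered): Et(120°)/I(180°) gauche 4.2; COOH(240°)/I(180°) gauche 4.8 → 9.0 kJ/mol.
I at 240° (eclipsed): H(0°)/H(0°) eclipsed 3.8; Et(120°)/H(120°) eclipsed 7.6; COOH(240°)/I(240°) eclipsed 11.7 → 23.1 kJ/mol.
I at 300° (staggered): COOH(240°)/I(300°) gauche 4.8 → 4.8 kJ/mol.
Max at 120° (26.1 kJ/mol), min at 60° (4.2 kJ/mol); barrier = 21.9 kJ/mol.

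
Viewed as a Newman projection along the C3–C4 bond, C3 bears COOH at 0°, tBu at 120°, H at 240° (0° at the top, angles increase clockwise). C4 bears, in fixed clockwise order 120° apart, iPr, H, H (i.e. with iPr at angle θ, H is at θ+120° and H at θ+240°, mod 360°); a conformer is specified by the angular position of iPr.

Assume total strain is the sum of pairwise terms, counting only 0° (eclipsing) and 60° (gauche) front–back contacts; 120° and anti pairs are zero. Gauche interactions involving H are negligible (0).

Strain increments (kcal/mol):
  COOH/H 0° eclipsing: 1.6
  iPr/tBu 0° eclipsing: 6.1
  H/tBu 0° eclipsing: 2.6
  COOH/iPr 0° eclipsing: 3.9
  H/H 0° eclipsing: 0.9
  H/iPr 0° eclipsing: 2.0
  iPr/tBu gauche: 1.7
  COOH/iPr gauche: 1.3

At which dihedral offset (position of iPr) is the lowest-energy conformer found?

iPr at 0° (eclipsed): COOH–iPr eclipsed, tBu–H eclipsed, H–H eclipsed; 3.9 + 2.6 + 0.9 = 7.4 kcal/mol.
iPr at 60° (staggered): COOH–iPr gauche, tBu–iPr gauche; 1.3 + 1.7 = 3.0 kcal/mol.
iPr at 120° (eclipsed): COOH–H eclipsed, tBu–iPr eclipsed, H–H eclipsed; 1.6 + 6.1 + 0.9 = 8.6 kcal/mol.
iPr at 180° (staggered): tBu–iPr gauche; 1.7 = 1.7 kcal/mol.
iPr at 240° (eclipsed): COOH–H eclipsed, tBu–H eclipsed, H–iPr eclipsed; 1.6 + 2.6 + 2.0 = 6.2 kcal/mol.
iPr at 300° (staggered): COOH–iPr gauche; 1.3 = 1.3 kcal/mol.
The minimum (1.3 kcal/mol) occurs with iPr at 300°.

300°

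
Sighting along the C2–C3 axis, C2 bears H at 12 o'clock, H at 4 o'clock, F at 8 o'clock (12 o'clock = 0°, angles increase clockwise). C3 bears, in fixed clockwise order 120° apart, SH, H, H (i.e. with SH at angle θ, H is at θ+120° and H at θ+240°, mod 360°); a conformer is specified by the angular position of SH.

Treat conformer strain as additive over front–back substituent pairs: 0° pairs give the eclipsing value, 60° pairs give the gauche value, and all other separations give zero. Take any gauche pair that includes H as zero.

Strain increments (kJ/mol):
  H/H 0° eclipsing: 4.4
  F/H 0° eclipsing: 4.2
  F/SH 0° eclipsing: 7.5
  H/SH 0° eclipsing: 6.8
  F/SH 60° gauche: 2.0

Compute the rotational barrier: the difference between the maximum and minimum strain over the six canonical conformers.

SH at 0° (eclipsed): H(0°)/SH(0°) eclipsed 6.8; H(120°)/H(120°) eclipsed 4.4; F(240°)/H(240°) eclipsed 4.2 → 15.4 kJ/mol.
SH at 60° (staggered): no non-H gauche contacts → 0.0 kJ/mol.
SH at 120° (eclipsed): H(0°)/H(0°) eclipsed 4.4; H(120°)/SH(120°) eclipsed 6.8; F(240°)/H(240°) eclipsed 4.2 → 15.4 kJ/mol.
SH at 180° (staggered): F(240°)/SH(180°) gauche 2.0 → 2.0 kJ/mol.
SH at 240° (eclipsed): H(0°)/H(0°) eclipsed 4.4; H(120°)/H(120°) eclipsed 4.4; F(240°)/SH(240°) eclipsed 7.5 → 16.3 kJ/mol.
SH at 300° (staggered): F(240°)/SH(300°) gauche 2.0 → 2.0 kJ/mol.
Max at 240° (16.3 kJ/mol), min at 60° (0.0 kJ/mol); barrier = 16.3 kJ/mol.

16.3 kJ/mol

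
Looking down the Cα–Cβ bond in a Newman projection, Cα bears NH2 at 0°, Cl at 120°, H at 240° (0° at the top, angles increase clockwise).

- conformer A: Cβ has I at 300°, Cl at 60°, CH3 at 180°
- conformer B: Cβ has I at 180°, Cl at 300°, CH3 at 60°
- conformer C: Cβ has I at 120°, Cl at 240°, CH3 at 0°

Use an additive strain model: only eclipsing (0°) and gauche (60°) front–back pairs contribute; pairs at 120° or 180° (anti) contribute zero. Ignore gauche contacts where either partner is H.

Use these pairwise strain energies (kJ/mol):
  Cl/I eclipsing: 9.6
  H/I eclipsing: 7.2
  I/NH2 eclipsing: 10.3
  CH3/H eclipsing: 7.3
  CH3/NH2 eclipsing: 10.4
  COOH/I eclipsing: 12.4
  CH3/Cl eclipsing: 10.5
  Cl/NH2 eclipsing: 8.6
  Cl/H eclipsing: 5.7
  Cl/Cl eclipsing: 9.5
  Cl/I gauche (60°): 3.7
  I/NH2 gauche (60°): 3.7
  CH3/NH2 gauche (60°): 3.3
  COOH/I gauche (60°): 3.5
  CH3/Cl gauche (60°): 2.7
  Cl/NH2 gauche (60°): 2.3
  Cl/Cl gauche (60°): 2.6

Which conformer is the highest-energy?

A (staggered): NH2–I gauche, NH2–Cl gauche, Cl–Cl gauche, Cl–CH3 gauche; 3.7 + 2.3 + 2.6 + 2.7 = 11.3 kJ/mol.
B (staggered): NH2–Cl gauche, NH2–CH3 gauche, Cl–I gauche, Cl–CH3 gauche; 2.3 + 3.3 + 3.7 + 2.7 = 12.0 kJ/mol.
C (eclipsed): NH2–CH3 eclipsed, Cl–I eclipsed, H–Cl eclipsed; 10.4 + 9.6 + 5.7 = 25.7 kJ/mol.
C has the highest total (25.7 kJ/mol).

C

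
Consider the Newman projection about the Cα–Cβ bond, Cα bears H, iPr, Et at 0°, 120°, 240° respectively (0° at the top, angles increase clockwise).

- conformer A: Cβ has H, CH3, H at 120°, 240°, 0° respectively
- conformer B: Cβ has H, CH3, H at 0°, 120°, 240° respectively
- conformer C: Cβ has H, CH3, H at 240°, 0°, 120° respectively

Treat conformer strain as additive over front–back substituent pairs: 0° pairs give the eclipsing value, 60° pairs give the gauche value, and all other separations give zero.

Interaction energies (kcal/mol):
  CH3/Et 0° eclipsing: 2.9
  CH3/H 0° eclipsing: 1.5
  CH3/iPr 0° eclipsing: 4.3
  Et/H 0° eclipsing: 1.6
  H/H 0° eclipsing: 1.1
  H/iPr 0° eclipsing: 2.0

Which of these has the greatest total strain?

A (eclipsed): H(0°)/H(0°) eclipsed 1.1; iPr(120°)/H(120°) eclipsed 2.0; Et(240°)/CH3(240°) eclipsed 2.9 → 6.0 kcal/mol.
B (eclipsed): H(0°)/H(0°) eclipsed 1.1; iPr(120°)/CH3(120°) eclipsed 4.3; Et(240°)/H(240°) eclipsed 1.6 → 7.0 kcal/mol.
C (eclipsed): H(0°)/CH3(0°) eclipsed 1.5; iPr(120°)/H(120°) eclipsed 2.0; Et(240°)/H(240°) eclipsed 1.6 → 5.1 kcal/mol.
B has the highest total (7.0 kcal/mol).

B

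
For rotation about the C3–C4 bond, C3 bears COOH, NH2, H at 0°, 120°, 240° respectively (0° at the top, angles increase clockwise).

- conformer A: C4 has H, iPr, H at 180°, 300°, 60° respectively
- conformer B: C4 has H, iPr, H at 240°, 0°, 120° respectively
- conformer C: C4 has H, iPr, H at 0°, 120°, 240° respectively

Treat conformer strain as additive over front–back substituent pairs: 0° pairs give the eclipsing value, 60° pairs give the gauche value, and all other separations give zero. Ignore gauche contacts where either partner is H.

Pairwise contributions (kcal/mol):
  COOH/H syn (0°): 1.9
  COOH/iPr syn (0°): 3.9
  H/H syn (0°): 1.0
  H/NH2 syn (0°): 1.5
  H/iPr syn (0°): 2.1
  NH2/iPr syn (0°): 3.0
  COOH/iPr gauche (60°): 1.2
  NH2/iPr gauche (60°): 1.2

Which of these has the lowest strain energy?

A is staggered. COOH at 0° is gauche with iPr at 300° (1.2). Total 1.2 kcal/mol.
B is eclipsed. COOH at 0° is eclipsed with iPr at 0° (3.9); NH2 at 120° is eclipsed with H at 120° (1.5); H at 240° is eclipsed with H at 240° (1.0). Total 6.4 kcal/mol.
C is eclipsed. COOH at 0° is eclipsed with H at 0° (1.9); NH2 at 120° is eclipsed with iPr at 120° (3.0); H at 240° is eclipsed with H at 240° (1.0). Total 5.9 kcal/mol.
A has the lowest total (1.2 kcal/mol).

A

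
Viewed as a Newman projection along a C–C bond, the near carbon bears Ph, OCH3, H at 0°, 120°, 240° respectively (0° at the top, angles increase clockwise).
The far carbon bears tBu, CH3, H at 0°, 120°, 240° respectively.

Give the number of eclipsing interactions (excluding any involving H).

Non-H eclipsing pairs: Ph(0°)/tBu(0°); OCH3(120°)/CH3(120°) — 2 interactions.

2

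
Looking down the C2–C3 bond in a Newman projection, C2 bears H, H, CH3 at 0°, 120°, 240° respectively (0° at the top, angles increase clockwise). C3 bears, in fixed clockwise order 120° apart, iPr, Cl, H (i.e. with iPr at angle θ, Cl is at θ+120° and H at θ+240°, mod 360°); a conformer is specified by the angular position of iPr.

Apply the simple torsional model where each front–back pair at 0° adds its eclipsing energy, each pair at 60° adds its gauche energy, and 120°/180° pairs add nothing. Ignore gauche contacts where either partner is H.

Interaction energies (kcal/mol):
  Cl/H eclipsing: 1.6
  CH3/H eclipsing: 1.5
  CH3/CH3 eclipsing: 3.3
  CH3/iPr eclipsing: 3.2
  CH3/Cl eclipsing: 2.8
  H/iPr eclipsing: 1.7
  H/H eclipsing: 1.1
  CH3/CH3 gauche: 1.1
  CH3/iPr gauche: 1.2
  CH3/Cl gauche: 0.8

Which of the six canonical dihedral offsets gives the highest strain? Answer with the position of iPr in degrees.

240°

iPr at 0° (eclipsed): H(0°)/iPr(0°) eclipsed 1.7; H(120°)/Cl(120°) eclipsed 1.6; CH3(240°)/H(240°) eclipsed 1.5 → 4.8 kcal/mol.
iPr at 60° (staggered): CH3(240°)/Cl(180°) gauche 0.8 → 0.8 kcal/mol.
iPr at 120° (eclipsed): H(0°)/H(0°) eclipsed 1.1; H(120°)/iPr(120°) eclipsed 1.7; CH3(240°)/Cl(240°) eclipsed 2.8 → 5.6 kcal/mol.
iPr at 180° (staggered): CH3(240°)/iPr(180°) gauche 1.2; CH3(240°)/Cl(300°) gauche 0.8 → 2.0 kcal/mol.
iPr at 240° (eclipsed): H(0°)/Cl(0°) eclipsed 1.6; H(120°)/H(120°) eclipsed 1.1; CH3(240°)/iPr(240°) eclipsed 3.2 → 5.9 kcal/mol.
iPr at 300° (staggered): CH3(240°)/iPr(300°) gauche 1.2 → 1.2 kcal/mol.
The maximum (5.9 kcal/mol) occurs with iPr at 240°.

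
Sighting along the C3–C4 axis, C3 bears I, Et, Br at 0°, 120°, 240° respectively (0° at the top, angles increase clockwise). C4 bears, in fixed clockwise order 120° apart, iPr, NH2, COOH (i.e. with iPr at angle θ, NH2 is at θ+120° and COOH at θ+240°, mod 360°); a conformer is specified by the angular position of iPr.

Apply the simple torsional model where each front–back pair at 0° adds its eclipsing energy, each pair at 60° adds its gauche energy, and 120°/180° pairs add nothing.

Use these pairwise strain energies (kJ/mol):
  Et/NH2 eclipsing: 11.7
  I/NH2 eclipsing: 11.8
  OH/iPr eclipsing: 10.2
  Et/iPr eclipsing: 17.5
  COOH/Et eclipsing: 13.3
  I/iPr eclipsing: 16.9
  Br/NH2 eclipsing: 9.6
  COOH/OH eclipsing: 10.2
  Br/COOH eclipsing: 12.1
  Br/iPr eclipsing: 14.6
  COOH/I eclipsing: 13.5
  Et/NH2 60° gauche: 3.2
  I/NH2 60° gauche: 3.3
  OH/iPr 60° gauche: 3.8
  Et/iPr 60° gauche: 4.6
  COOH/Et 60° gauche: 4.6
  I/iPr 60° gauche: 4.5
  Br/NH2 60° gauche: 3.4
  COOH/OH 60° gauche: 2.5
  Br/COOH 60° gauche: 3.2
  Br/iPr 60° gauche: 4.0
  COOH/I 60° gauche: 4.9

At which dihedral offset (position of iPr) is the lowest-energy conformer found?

iPr at 0° (eclipsed): I(0°)/iPr(0°) eclipsed 16.9; Et(120°)/NH2(120°) eclipsed 11.7; Br(240°)/COOH(240°) eclipsed 12.1 → 40.7 kJ/mol.
iPr at 60° (staggered): I(0°)/iPr(60°) gauche 4.5; I(0°)/COOH(300°) gauche 4.9; Et(120°)/iPr(60°) gauche 4.6; Et(120°)/NH2(180°) gauche 3.2; Br(240°)/NH2(180°) gauche 3.4; Br(240°)/COOH(300°) gauche 3.2 → 23.8 kJ/mol.
iPr at 120° (eclipsed): I(0°)/COOH(0°) eclipsed 13.5; Et(120°)/iPr(120°) eclipsed 17.5; Br(240°)/NH2(240°) eclipsed 9.6 → 40.6 kJ/mol.
iPr at 180° (staggered): I(0°)/NH2(300°) gauche 3.3; I(0°)/COOH(60°) gauche 4.9; Et(120°)/iPr(180°) gauche 4.6; Et(120°)/COOH(60°) gauche 4.6; Br(240°)/iPr(180°) gauche 4.0; Br(240°)/NH2(300°) gauche 3.4 → 24.8 kJ/mol.
iPr at 240° (eclipsed): I(0°)/NH2(0°) eclipsed 11.8; Et(120°)/COOH(120°) eclipsed 13.3; Br(240°)/iPr(240°) eclipsed 14.6 → 39.7 kJ/mol.
iPr at 300° (staggered): I(0°)/iPr(300°) gauche 4.5; I(0°)/NH2(60°) gauche 3.3; Et(120°)/NH2(60°) gauche 3.2; Et(120°)/COOH(180°) gauche 4.6; Br(240°)/iPr(300°) gauche 4.0; Br(240°)/COOH(180°) gauche 3.2 → 22.8 kJ/mol.
The minimum (22.8 kJ/mol) occurs with iPr at 300°.

300°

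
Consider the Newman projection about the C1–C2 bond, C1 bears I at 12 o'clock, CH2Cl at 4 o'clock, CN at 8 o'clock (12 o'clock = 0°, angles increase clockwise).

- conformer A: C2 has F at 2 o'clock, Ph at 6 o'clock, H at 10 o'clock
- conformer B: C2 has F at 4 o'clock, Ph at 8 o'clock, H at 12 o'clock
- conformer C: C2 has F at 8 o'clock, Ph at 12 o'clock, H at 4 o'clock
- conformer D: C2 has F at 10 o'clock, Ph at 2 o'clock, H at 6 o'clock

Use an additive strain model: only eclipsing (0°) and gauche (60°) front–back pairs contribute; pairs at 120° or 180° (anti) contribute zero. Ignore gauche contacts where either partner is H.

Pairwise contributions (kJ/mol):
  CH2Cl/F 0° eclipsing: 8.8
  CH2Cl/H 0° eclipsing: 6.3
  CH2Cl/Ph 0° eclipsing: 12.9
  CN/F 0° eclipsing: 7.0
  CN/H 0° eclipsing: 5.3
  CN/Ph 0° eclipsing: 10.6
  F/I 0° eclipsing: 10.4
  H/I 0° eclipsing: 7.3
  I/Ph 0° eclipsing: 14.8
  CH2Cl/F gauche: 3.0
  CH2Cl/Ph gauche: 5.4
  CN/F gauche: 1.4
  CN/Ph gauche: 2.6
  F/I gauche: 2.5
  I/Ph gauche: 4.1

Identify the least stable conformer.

C

A (staggered): I(0°)/F(60°) gauche 2.5; CH2Cl(120°)/F(60°) gauche 3.0; CH2Cl(120°)/Ph(180°) gauche 5.4; CN(240°)/Ph(180°) gauche 2.6 → 13.5 kJ/mol.
B (eclipsed): I(0°)/H(0°) eclipsed 7.3; CH2Cl(120°)/F(120°) eclipsed 8.8; CN(240°)/Ph(240°) eclipsed 10.6 → 26.7 kJ/mol.
C (eclipsed): I(0°)/Ph(0°) eclipsed 14.8; CH2Cl(120°)/H(120°) eclipsed 6.3; CN(240°)/F(240°) eclipsed 7.0 → 28.1 kJ/mol.
D (staggered): I(0°)/F(300°) gauche 2.5; I(0°)/Ph(60°) gauche 4.1; CH2Cl(120°)/Ph(60°) gauche 5.4; CN(240°)/F(300°) gauche 1.4 → 13.4 kJ/mol.
C has the highest total (28.1 kJ/mol).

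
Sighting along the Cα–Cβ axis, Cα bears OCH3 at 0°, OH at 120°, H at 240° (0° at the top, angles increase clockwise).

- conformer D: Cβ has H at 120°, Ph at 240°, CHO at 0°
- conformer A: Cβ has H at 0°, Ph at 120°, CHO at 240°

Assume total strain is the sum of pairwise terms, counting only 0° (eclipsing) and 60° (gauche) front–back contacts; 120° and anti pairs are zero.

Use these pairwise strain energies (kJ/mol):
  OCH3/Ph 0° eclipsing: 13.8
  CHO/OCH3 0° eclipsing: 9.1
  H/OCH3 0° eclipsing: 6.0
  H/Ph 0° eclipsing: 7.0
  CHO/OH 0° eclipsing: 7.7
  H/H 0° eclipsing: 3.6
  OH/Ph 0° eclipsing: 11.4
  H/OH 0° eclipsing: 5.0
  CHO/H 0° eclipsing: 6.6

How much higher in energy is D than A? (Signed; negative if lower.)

D (eclipsed): OCH3–CHO eclipsed, OH–H eclipsed, H–Ph eclipsed; 9.1 + 5.0 + 7.0 = 21.1 kJ/mol.
A (eclipsed): OCH3–H eclipsed, OH–Ph eclipsed, H–CHO eclipsed; 6.0 + 11.4 + 6.6 = 24.0 kJ/mol.
E(D) − E(A) = 21.1 − 24.0 = -2.9 kJ/mol.

-2.9 kJ/mol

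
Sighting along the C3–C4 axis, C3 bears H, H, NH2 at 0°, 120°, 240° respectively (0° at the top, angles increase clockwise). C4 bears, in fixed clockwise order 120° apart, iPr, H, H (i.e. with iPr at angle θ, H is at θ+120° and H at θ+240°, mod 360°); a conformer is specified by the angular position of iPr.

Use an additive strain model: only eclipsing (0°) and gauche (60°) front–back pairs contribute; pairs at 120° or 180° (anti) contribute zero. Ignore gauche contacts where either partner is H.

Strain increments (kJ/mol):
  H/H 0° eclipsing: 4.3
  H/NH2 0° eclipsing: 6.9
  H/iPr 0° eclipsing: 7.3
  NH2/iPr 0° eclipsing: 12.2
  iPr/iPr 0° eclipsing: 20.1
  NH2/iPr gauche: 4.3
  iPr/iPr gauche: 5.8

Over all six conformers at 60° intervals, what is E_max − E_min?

iPr at 0° (eclipsed): H–iPr eclipsed, H–H eclipsed, NH2–H eclipsed; 7.3 + 4.3 + 6.9 = 18.5 kJ/mol.
iPr at 60° (staggered): no non-H gauche contacts → 0.0 kJ/mol.
iPr at 120° (eclipsed): H–H eclipsed, H–iPr eclipsed, NH2–H eclipsed; 4.3 + 7.3 + 6.9 = 18.5 kJ/mol.
iPr at 180° (staggered): NH2–iPr gauche; 4.3 = 4.3 kJ/mol.
iPr at 240° (eclipsed): H–H eclipsed, H–H eclipsed, NH2–iPr eclipsed; 4.3 + 4.3 + 12.2 = 20.8 kJ/mol.
iPr at 300° (staggered): NH2–iPr gauche; 4.3 = 4.3 kJ/mol.
Max at 240° (20.8 kJ/mol), min at 60° (0.0 kJ/mol); barrier = 20.8 kJ/mol.

20.8 kJ/mol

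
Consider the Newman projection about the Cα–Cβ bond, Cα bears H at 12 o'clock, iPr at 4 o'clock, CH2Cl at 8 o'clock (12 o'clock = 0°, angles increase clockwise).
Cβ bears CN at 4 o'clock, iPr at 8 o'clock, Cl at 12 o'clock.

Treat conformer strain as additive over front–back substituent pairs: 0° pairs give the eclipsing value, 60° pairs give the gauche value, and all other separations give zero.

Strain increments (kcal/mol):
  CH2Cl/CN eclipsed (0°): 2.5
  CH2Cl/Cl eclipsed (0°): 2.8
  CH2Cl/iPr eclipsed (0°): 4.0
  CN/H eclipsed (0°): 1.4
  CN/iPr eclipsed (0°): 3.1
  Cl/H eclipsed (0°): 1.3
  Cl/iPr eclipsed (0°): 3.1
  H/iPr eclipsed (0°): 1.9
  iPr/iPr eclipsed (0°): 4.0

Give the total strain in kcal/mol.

This conformer (eclipsed): H(0°)/Cl(0°) eclipsed 1.3; iPr(120°)/CN(120°) eclipsed 3.1; CH2Cl(240°)/iPr(240°) eclipsed 4.0 → 8.4 kcal/mol.

8.4 kcal/mol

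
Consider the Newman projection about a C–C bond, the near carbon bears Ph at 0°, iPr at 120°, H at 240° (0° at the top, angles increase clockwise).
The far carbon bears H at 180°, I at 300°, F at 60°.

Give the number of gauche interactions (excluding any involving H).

Non-H gauche pairs: Ph(0°)/I(300°); Ph(0°)/F(60°); iPr(120°)/F(60°) — 3 interactions.

3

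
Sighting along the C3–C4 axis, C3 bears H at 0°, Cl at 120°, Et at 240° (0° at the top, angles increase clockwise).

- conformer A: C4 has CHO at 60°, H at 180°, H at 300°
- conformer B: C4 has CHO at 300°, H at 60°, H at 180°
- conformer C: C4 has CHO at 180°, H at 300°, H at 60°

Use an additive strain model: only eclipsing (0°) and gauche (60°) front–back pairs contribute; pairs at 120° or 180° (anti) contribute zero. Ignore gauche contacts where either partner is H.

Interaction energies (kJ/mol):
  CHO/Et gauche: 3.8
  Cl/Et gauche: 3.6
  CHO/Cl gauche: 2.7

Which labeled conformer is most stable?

A

A (staggered): Cl–CHO gauche; 2.7 = 2.7 kJ/mol.
B (staggered): Et–CHO gauche; 3.8 = 3.8 kJ/mol.
C (staggered): Cl–CHO gauche, Et–CHO gauche; 2.7 + 3.8 = 6.5 kJ/mol.
A has the lowest total (2.7 kJ/mol).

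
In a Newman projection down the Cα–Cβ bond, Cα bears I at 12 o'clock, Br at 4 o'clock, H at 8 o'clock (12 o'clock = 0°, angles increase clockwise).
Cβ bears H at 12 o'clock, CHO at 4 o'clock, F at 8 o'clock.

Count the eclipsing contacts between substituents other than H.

1

Non-H eclipsing pairs: Br(120°)/CHO(120°) — 1 interaction.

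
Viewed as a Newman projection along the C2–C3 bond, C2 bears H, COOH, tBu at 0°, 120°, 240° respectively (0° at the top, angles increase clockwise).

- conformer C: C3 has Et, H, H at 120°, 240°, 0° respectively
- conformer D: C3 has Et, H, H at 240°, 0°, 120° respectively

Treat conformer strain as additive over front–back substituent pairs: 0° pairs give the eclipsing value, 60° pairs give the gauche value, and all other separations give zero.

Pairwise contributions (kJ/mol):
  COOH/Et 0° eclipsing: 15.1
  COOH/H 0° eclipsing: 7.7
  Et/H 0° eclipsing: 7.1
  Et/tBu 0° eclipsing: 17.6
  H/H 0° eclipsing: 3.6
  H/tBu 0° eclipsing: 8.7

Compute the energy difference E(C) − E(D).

C (eclipsed): H–H eclipsed, COOH–Et eclipsed, tBu–H eclipsed; 3.6 + 15.1 + 8.7 = 27.4 kJ/mol.
D (eclipsed): H–H eclipsed, COOH–H eclipsed, tBu–Et eclipsed; 3.6 + 7.7 + 17.6 = 28.9 kJ/mol.
E(C) − E(D) = 27.4 − 28.9 = -1.5 kJ/mol.

-1.5 kJ/mol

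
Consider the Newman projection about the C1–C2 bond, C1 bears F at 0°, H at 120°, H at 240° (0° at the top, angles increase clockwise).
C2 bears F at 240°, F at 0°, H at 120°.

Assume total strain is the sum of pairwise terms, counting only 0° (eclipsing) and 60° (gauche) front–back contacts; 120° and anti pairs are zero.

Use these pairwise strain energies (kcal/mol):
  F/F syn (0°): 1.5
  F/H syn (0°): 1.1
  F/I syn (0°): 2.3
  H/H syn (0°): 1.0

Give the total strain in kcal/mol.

This conformer (eclipsed): F(0°)/F(0°) eclipsed 1.5; H(120°)/H(120°) eclipsed 1.0; H(240°)/F(240°) eclipsed 1.1 → 3.6 kcal/mol.

3.6 kcal/mol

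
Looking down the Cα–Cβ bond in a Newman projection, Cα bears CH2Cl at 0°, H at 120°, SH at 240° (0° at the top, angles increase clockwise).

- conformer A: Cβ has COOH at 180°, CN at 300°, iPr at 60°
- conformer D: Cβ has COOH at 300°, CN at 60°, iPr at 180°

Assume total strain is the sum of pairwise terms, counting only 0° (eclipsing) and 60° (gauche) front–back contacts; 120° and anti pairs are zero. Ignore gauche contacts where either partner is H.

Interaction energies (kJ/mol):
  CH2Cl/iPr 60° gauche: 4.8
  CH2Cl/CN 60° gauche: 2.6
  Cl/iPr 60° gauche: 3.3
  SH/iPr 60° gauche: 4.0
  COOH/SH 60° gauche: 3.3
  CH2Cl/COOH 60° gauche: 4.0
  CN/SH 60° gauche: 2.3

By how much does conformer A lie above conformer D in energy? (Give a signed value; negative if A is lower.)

-0.9 kJ/mol

A is staggered. CH2Cl at 0° is gauche with CN at 300° (2.6); CH2Cl at 0° is gauche with iPr at 60° (4.8); SH at 240° is gauche with COOH at 180° (3.3); SH at 240° is gauche with CN at 300° (2.3). Total 13.0 kJ/mol.
D is staggered. CH2Cl at 0° is gauche with COOH at 300° (4.0); CH2Cl at 0° is gauche with CN at 60° (2.6); SH at 240° is gauche with COOH at 300° (3.3); SH at 240° is gauche with iPr at 180° (4.0). Total 13.9 kJ/mol.
E(A) − E(D) = 13.0 − 13.9 = -0.9 kJ/mol.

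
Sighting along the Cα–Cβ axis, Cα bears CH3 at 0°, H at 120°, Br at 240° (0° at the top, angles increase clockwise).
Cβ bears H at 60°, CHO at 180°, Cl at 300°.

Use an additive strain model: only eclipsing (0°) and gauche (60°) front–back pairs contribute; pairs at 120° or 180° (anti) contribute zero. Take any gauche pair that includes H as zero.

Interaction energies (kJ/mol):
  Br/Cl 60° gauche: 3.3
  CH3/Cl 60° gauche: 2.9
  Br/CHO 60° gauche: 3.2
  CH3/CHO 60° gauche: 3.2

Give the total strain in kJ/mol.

This conformer (staggered): CH3–Cl gauche, Br–CHO gauche, Br–Cl gauche; 2.9 + 3.2 + 3.3 = 9.4 kJ/mol.

9.4 kJ/mol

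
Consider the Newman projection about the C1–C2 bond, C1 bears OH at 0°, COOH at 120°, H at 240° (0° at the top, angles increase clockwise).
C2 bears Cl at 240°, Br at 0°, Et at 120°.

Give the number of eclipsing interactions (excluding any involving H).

2

Non-H eclipsing pairs: OH(0°)/Br(0°); COOH(120°)/Et(120°) — 2 interactions.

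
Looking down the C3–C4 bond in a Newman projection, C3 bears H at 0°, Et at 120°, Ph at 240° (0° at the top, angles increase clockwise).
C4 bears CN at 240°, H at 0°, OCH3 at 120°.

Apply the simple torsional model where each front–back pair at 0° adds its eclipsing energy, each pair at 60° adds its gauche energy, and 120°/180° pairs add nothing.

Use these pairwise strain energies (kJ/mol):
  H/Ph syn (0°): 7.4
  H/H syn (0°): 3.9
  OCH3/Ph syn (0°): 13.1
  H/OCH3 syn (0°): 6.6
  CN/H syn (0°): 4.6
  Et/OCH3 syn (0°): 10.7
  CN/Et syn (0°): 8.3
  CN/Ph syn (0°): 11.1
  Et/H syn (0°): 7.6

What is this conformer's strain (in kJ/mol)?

25.7 kJ/mol

This conformer is eclipsed. H at 0° is eclipsed with H at 0° (3.9); Et at 120° is eclipsed with OCH3 at 120° (10.7); Ph at 240° is eclipsed with CN at 240° (11.1). Total 25.7 kJ/mol.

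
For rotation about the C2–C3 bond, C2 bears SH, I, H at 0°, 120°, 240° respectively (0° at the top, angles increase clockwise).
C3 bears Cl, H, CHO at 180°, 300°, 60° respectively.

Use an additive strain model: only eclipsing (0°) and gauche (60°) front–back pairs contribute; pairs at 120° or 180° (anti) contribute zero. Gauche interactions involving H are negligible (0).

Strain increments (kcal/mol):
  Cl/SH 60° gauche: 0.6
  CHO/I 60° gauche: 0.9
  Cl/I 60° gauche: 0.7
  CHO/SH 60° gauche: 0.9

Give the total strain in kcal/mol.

2.5 kcal/mol

This conformer is staggered. SH at 0° is gauche with CHO at 60° (0.9); I at 120° is gauche with Cl at 180° (0.7); I at 120° is gauche with CHO at 60° (0.9). Total 2.5 kcal/mol.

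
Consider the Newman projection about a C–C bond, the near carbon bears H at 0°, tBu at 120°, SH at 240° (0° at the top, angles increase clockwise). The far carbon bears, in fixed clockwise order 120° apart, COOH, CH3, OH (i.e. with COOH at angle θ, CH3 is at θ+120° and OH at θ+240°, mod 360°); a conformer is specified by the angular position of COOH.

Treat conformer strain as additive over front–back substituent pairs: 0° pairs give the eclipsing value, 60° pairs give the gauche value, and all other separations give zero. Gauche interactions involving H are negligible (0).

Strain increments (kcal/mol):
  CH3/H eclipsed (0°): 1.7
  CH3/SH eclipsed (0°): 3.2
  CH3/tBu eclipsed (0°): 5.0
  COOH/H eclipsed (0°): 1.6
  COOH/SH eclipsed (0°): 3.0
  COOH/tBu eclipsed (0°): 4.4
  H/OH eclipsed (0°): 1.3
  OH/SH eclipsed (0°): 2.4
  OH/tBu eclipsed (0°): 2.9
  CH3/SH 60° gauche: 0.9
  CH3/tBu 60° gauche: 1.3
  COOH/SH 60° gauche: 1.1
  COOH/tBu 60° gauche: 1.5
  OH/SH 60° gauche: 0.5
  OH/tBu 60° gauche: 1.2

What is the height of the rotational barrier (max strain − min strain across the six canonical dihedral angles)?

COOH at 0° (eclipsed): H–COOH eclipsed, tBu–CH3 eclipsed, SH–OH eclipsed; 1.6 + 5.0 + 2.4 = 9.0 kcal/mol.
COOH at 60° (staggered): tBu–COOH gauche, tBu–CH3 gauche, SH–CH3 gauche, SH–OH gauche; 1.5 + 1.3 + 0.9 + 0.5 = 4.2 kcal/mol.
COOH at 120° (eclipsed): H–OH eclipsed, tBu–COOH eclipsed, SH–CH3 eclipsed; 1.3 + 4.4 + 3.2 = 8.9 kcal/mol.
COOH at 180° (staggered): tBu–COOH gauche, tBu–OH gauche, SH–COOH gauche, SH–CH3 gauche; 1.5 + 1.2 + 1.1 + 0.9 = 4.7 kcal/mol.
COOH at 240° (eclipsed): H–CH3 eclipsed, tBu–OH eclipsed, SH–COOH eclipsed; 1.7 + 2.9 + 3.0 = 7.6 kcal/mol.
COOH at 300° (staggered): tBu–CH3 gauche, tBu–OH gauche, SH–COOH gauche, SH–OH gauche; 1.3 + 1.2 + 1.1 + 0.5 = 4.1 kcal/mol.
Max at 0° (9.0 kcal/mol), min at 300° (4.1 kcal/mol); barrier = 4.9 kcal/mol.

4.9 kcal/mol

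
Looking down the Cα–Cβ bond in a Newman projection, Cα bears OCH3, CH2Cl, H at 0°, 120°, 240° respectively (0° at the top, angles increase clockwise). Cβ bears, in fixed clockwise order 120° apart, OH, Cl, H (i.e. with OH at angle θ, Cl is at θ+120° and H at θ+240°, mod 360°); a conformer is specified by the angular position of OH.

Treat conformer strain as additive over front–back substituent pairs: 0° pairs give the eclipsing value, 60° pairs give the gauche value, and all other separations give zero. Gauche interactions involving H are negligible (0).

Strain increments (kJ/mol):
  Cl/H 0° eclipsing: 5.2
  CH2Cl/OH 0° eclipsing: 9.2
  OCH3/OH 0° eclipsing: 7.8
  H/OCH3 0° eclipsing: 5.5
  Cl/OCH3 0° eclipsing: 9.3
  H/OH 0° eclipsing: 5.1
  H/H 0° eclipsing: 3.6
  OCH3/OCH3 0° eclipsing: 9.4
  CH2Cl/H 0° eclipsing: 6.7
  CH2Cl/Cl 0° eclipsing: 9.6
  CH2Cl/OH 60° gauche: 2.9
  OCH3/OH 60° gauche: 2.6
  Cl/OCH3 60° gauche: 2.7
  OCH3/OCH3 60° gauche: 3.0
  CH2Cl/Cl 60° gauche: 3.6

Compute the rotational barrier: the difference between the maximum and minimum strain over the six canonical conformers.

15.5 kJ/mol

OH at 0° (eclipsed): OCH3–OH eclipsed, CH2Cl–Cl eclipsed, H–H eclipsed; 7.8 + 9.6 + 3.6 = 21.0 kJ/mol.
OH at 60° (staggered): OCH3–OH gauche, CH2Cl–OH gauche, CH2Cl–Cl gauche; 2.6 + 2.9 + 3.6 = 9.1 kJ/mol.
OH at 120° (eclipsed): OCH3–H eclipsed, CH2Cl–OH eclipsed, H–Cl eclipsed; 5.5 + 9.2 + 5.2 = 19.9 kJ/mol.
OH at 180° (staggered): OCH3–Cl gauche, CH2Cl–OH gauche; 2.7 + 2.9 = 5.6 kJ/mol.
OH at 240° (eclipsed): OCH3–Cl eclipsed, CH2Cl–H eclipsed, H–OH eclipsed; 9.3 + 6.7 + 5.1 = 21.1 kJ/mol.
OH at 300° (staggered): OCH3–OH gauche, OCH3–Cl gauche, CH2Cl–Cl gauche; 2.6 + 2.7 + 3.6 = 8.9 kJ/mol.
Max at 240° (21.1 kJ/mol), min at 180° (5.6 kJ/mol); barrier = 15.5 kJ/mol.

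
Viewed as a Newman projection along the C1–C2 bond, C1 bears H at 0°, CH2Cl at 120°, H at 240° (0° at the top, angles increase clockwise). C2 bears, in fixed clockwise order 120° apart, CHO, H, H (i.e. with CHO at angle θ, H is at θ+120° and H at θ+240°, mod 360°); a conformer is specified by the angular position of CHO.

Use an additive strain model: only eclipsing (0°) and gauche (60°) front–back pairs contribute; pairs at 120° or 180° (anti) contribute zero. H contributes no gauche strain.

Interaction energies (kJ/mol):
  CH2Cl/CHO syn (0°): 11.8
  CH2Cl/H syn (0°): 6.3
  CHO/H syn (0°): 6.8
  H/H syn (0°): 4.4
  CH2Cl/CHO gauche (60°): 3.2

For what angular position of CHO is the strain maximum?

120°

CHO at 0° is eclipsed. H at 0° is eclipsed with CHO at 0° (6.8); CH2Cl at 120° is eclipsed with H at 120° (6.3); H at 240° is eclipsed with H at 240° (4.4). Total 17.5 kJ/mol.
CHO at 60° is staggered. CH2Cl at 120° is gauche with CHO at 60° (3.2). Total 3.2 kJ/mol.
CHO at 120° is eclipsed. H at 0° is eclipsed with H at 0° (4.4); CH2Cl at 120° is eclipsed with CHO at 120° (11.8); H at 240° is eclipsed with H at 240° (4.4). Total 20.6 kJ/mol.
CHO at 180° is staggered. CH2Cl at 120° is gauche with CHO at 180° (3.2). Total 3.2 kJ/mol.
CHO at 240° is eclipsed. H at 0° is eclipsed with H at 0° (4.4); CH2Cl at 120° is eclipsed with H at 120° (6.3); H at 240° is eclipsed with CHO at 240° (6.8). Total 17.5 kJ/mol.
CHO at 300° (staggered): no non-H gauche contacts → 0.0 kJ/mol.
The maximum (20.6 kJ/mol) occurs with CHO at 120°.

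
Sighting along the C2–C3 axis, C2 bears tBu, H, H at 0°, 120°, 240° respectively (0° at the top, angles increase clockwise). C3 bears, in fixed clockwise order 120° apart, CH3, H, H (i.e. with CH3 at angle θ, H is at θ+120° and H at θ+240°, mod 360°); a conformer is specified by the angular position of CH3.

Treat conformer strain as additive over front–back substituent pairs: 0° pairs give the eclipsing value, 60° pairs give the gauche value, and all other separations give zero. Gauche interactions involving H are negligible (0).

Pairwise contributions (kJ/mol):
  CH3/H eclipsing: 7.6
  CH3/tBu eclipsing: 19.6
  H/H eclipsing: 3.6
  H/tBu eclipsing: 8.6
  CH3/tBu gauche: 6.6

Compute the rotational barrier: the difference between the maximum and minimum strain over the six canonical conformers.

CH3 at 0° (eclipsed): tBu(0°)/CH3(0°) eclipsed 19.6; H(120°)/H(120°) eclipsed 3.6; H(240°)/H(240°) eclipsed 3.6 → 26.8 kJ/mol.
CH3 at 60° (staggered): tBu(0°)/CH3(60°) gauche 6.6 → 6.6 kJ/mol.
CH3 at 120° (eclipsed): tBu(0°)/H(0°) eclipsed 8.6; H(120°)/CH3(120°) eclipsed 7.6; H(240°)/H(240°) eclipsed 3.6 → 19.8 kJ/mol.
CH3 at 180° (staggered): no non-H gauche contacts → 0.0 kJ/mol.
CH3 at 240° (eclipsed): tBu(0°)/H(0°) eclipsed 8.6; H(120°)/H(120°) eclipsed 3.6; H(240°)/CH3(240°) eclipsed 7.6 → 19.8 kJ/mol.
CH3 at 300° (staggered): tBu(0°)/CH3(300°) gauche 6.6 → 6.6 kJ/mol.
Max at 0° (26.8 kJ/mol), min at 180° (0.0 kJ/mol); barrier = 26.8 kJ/mol.

26.8 kJ/mol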